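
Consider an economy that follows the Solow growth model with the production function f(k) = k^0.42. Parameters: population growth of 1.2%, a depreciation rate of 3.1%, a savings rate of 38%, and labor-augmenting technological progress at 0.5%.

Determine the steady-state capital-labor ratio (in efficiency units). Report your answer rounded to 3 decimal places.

k* ≈ 35.417

At the steady state, Δk = 0, so s·k^α = (n + g + δ)·k.
Rearranging, k^(1−α) = s / (n + g + δ).
k^0.58 = 0.38 / (0.012 + 0.005 + 0.031) = 0.38 / 0.048 = 7.9167
k* = 7.9167^(1/0.58) ≈ 35.4172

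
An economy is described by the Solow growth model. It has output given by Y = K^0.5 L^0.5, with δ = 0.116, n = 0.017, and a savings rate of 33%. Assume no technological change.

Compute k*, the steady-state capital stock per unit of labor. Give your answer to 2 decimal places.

At the steady state, Δk = 0, so s·k^α = (n + δ)·k.
Rearranging, k^(1−α) = s / (n + δ).
k^0.5 = 0.33 / (0.017 + 0.116) = 0.33 / 0.133 = 2.4812
k* = 2.4812^(1/0.5) ≈ 6.1564

k* ≈ 6.16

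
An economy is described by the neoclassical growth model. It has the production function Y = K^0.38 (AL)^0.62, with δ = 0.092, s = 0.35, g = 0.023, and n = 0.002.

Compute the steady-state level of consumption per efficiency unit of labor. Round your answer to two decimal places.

In steady state, investment equals break-even investment: s·k^α = (n + g + δ)·k.
Dividing both sides by k: k^(1−α) = s / (n + g + δ).
k^0.62 = 0.35 / (0.002 + 0.023 + 0.092) = 0.35 / 0.117 = 2.9915
k* = 2.9915^(1/0.62) ≈ 5.8555
y* = (k*)^α = 5.8555^0.38 ≈ 1.9574
c* = (1 − s)·y* = (1 − 0.35) × 1.9574 ≈ 1.2723

c* ≈ 1.27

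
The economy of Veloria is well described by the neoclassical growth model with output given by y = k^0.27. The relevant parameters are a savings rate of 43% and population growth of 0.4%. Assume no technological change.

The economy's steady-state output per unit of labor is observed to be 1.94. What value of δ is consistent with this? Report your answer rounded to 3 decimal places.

In steady state, investment equals break-even investment: s·k^α = (n + δ)·k.
Since y* = [s/(n + δ)]^(α/(1−α)), we have s/(n + δ) = (y*)^((1−α)/α) = 1.94^2.7037 = 5.9997.
Therefore n + δ = s / 5.9997 = 0.43 / 5.9997 = 0.0717, so δ = 0.0717 − 0.004 = 0.0677.

δ ≈ 0.068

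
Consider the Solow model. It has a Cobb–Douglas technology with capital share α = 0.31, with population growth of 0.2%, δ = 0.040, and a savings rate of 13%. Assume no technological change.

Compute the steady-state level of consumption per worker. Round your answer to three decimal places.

In steady state, investment equals break-even investment: s·k^α = (n + δ)·k.
Rearranging, k^(1−α) = s / (n + δ).
k^0.69 = 0.13 / (0.002 + 0.040) = 0.13 / 0.042 = 3.0952
k* = 3.0952^(1/0.69) ≈ 5.1421
y* = (k*)^α = 5.1421^0.31 ≈ 1.6613
c* = (1 − s)·y* = (1 − 0.13) × 1.6613 ≈ 1.4453

c* = 1.445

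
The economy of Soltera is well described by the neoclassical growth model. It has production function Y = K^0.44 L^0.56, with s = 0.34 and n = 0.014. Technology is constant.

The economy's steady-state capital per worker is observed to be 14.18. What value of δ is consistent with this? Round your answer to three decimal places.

δ ≈ 0.063

In steady state, investment equals break-even investment: s·k^α = (n + δ)·k.
So s / (n + δ) = (k*)^(1−α) = 14.18^0.56 = 4.4151.
Therefore n + δ = s / 4.4151 = 0.34 / 4.4151 = 0.0770, so δ = 0.0770 − 0.014 = 0.0630.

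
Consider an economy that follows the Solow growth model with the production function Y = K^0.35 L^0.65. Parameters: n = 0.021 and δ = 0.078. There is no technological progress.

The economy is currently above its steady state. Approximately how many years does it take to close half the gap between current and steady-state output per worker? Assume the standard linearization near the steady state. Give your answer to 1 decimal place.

Near the steady state the convergence rate is λ = (1 − α)(n + δ).
λ = (1 − 0.35) × 0.099 = 0.65 × 0.099 = 0.06435
Half-life = ln 2 / λ = 0.6931 / 0.06435 ≈ 10.77 years

about 10.8 years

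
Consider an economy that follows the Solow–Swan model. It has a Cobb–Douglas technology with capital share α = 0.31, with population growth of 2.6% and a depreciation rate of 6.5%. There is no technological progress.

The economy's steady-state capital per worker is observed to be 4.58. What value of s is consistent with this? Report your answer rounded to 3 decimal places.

At the steady state, Δk = 0, so s·k^α = (n + δ)·k.
So s / (n + δ) = (k*)^(1−α) = 4.58^0.69 = 2.8576.
Therefore s = 2.8576 × (n + δ) = 2.8576 × 0.091 = 0.2600.

s ≈ 0.260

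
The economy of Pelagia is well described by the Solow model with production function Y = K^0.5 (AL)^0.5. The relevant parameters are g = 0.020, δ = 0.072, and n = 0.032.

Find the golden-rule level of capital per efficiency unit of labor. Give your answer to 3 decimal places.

The golden rule sets f'(k) = n + g + δ, i.e. α·k^(α−1) = n + g + δ.
So k^(1−α) = α / (n + g + δ) = 0.5 / 0.124 = 4.0323.
k_gold = 4.0323^(1/0.5) ≈ 16.2594

k_gold ≈ 16.259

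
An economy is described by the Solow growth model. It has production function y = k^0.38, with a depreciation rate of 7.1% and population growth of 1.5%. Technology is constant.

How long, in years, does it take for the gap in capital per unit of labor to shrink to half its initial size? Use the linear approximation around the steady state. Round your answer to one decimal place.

about 13.0 years

Near the steady state the convergence rate is λ = (1 − α)(n + δ).
λ = (1 − 0.38) × 0.086 = 0.62 × 0.086 = 0.05332
Half-life = ln 2 / λ = 0.6931 / 0.05332 ≈ 13.00 years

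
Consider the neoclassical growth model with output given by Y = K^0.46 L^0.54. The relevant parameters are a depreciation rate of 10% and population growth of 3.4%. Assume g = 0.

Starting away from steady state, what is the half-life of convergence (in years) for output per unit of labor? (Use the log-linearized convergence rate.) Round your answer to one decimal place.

Near the steady state the convergence rate is λ = (1 − α)(n + δ).
λ = (1 − 0.46) × 0.134 = 0.54 × 0.134 = 0.07236
Half-life = ln 2 / λ = 0.6931 / 0.07236 ≈ 9.58 years

t_½ ≈ 9.6 years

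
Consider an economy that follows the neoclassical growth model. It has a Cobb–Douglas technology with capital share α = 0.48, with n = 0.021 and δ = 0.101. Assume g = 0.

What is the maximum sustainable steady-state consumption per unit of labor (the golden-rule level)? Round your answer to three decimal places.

At the golden rule, f'(k) = n + δ, so α·k^(α−1) = n + δ and k_gold = (α/(n + δ))^(1/(1−α)).
k_gold = (0.48/0.122)^(1/0.52) = 3.9344^1.9231 ≈ 13.9319
c_gold = f(k_gold) − (n + δ)·k_gold = 3.5410 − 0.122×13.9319 ≈ 1.8413

c_gold ≈ 1.841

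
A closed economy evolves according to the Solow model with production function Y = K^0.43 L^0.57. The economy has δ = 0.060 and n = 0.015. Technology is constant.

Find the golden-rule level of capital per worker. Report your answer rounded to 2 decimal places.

The golden rule sets f'(k) = n + δ, i.e. α·k^(α−1) = n + δ.
So k^(1−α) = α / (n + δ) = 0.43 / 0.075 = 5.7333.
k_gold = 5.7333^(1/0.57) ≈ 21.4059

k_gold ≈ 21.41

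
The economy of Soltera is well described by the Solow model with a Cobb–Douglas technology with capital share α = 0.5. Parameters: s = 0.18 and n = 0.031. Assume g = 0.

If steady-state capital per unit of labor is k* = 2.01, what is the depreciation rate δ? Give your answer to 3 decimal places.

At the steady state, Δk = 0, so s·k^α = (n + δ)·k.
So s / (n + δ) = (k*)^(1−α) = 2.01^0.5 = 1.4177.
Therefore n + δ = s / 1.4177 = 0.18 / 1.4177 = 0.1270, so δ = 0.1270 − 0.031 = 0.0960.

δ ≈ 0.096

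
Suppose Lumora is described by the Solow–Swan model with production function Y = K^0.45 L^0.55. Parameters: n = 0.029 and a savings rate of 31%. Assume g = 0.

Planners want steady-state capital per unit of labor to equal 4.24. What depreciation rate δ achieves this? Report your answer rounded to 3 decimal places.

δ ≈ 0.111

Steady state requires s·f(k) = (n + δ)·k, i.e. s·k^α = (n + δ)·k.
So s / (n + δ) = (k*)^(1−α) = 4.24^0.55 = 2.2134.
Therefore n + δ = s / 2.2134 = 0.31 / 2.2134 = 0.1401, so δ = 0.1401 − 0.029 = 0.1111.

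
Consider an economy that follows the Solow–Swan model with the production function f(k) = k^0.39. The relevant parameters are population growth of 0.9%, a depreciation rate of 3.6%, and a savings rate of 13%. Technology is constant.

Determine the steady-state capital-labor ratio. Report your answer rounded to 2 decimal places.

At the steady state, Δk = 0, so s·k^α = (n + δ)·k.
Dividing both sides by k: k^(1−α) = s / (n + δ).
k^0.61 = 0.13 / (0.009 + 0.036) = 0.13 / 0.045 = 2.8889
k* = 2.8889^(1/0.61) ≈ 5.6924

k* = 5.69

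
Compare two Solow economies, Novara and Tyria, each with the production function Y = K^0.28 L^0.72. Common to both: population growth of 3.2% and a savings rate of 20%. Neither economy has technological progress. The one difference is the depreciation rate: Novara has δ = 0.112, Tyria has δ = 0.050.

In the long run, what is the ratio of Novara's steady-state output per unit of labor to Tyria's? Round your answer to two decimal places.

ratio ≈ 0.80

Steady-state y* = [s/(n + δ)]^(α/(1−α)), so the ratio is [ (s_N/(n + δ)_N) / (s_T/(n + δ)_T) ]^0.3889.
s_N/(n + δ)_N = 0.20/0.144 = 1.3889; s_T/(n + δ)_T = 0.20/0.082 = 2.4390.
Ratio = (1.3889/2.4390)^0.3889 = 0.5695^0.3889 ≈ 0.8034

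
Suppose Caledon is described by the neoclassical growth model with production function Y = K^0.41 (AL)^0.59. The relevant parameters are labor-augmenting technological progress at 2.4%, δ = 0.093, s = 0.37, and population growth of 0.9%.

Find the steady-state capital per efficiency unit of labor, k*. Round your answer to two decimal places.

At the steady state, Δk = 0, so s·k^α = (n + g + δ)·k.
Rearranging, k^(1−α) = s / (n + g + δ).
k^0.59 = 0.37 / (0.009 + 0.024 + 0.093) = 0.37 / 0.126 = 2.9365
k* = 2.9365^(1/0.59) ≈ 6.2077

k* ≈ 6.21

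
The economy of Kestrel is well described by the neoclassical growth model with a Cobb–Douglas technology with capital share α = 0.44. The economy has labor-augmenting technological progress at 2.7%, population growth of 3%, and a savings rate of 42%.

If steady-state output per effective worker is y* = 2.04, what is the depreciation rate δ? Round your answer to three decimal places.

δ ≈ 0.113

Steady state requires s·f(k) = (n + g + δ)·k, i.e. s·k^α = (n + g + δ)·k.
Since y* = [s/(n + g + δ)]^(α/(1−α)), we have s/(n + g + δ) = (y*)^((1−α)/α) = 2.04^1.2727 = 2.4778.
Therefore n + g + δ = s / 2.4778 = 0.42 / 2.4778 = 0.1695, so δ = 0.1695 − 0.057 = 0.1125.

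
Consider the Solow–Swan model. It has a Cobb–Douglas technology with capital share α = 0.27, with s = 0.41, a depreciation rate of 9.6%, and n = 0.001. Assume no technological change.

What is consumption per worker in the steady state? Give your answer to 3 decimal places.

c* = 1.006

At the steady state, Δk = 0, so s·k^α = (n + δ)·k.
Rearranging, k^(1−α) = s / (n + δ).
k^0.73 = 0.41 / (0.001 + 0.096) = 0.41 / 0.097 = 4.2268
k* = 4.2268^(1/0.73) ≈ 7.2036
y* = (k*)^α = 7.2036^0.27 ≈ 1.7043
c* = (1 − s)·y* = (1 − 0.41) × 1.7043 ≈ 1.0055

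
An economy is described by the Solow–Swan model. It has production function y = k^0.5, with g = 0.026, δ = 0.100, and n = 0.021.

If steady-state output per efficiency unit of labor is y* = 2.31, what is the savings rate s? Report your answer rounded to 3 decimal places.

Steady state requires s·f(k) = (n + g + δ)·k, i.e. s·k^α = (n + g + δ)·k.
Since y* = [s/(n + g + δ)]^(α/(1−α)), we have s/(n + g + δ) = (y*)^((1−α)/α) = 2.31^1 = 2.3100.
Therefore s = 2.3100 × (n + g + δ) = 2.3100 × 0.147 = 0.3396.

s ≈ 0.340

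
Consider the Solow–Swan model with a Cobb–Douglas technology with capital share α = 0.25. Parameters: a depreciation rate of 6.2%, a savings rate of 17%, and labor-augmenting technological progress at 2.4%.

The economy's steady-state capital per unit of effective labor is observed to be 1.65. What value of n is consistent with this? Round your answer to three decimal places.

n ≈ 0.031

In steady state, investment equals break-even investment: s·k^α = (n + g + δ)·k.
So s / (n + g + δ) = (k*)^(1−α) = 1.65^0.75 = 1.4558.
Therefore n + g + δ = s / 1.4558 = 0.17 / 1.4558 = 0.1168, so n = 0.1168 − 0.086 = 0.0308.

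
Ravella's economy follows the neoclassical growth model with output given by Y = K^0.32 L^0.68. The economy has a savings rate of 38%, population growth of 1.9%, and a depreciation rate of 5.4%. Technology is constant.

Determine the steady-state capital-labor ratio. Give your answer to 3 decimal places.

k* ≈ 11.314

At the steady state, Δk = 0, so s·k^α = (n + δ)·k.
Rearranging, k^(1−α) = s / (n + δ).
k^0.68 = 0.38 / (0.019 + 0.054) = 0.38 / 0.073 = 5.2055
k* = 5.2055^(1/0.68) ≈ 11.3141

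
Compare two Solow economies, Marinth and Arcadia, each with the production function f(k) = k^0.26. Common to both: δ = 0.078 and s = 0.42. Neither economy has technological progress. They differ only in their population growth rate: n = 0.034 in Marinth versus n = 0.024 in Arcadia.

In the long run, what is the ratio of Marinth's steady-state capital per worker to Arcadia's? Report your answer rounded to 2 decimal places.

Steady-state k* = [s/(n + δ)]^(1/(1−α)), so the ratio is [ (s_M/(n + δ)_M) / (s_A/(n + δ)_A) ]^1.3514.
s_M/(n + δ)_M = 0.42/0.112 = 3.7500; s_A/(n + δ)_A = 0.42/0.102 = 4.1176.
Ratio = (3.7500/4.1176)^1.3514 = 0.9107^1.3514 ≈ 0.8813

k*_M / k*_A ≈ 0.88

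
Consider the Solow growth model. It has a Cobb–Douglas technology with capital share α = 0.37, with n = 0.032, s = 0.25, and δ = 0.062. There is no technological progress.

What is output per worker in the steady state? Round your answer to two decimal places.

y* ≈ 1.78

In steady state, investment equals break-even investment: s·k^α = (n + δ)·k.
Dividing both sides by k: k^(1−α) = s / (n + δ).
k^0.63 = 0.25 / (0.032 + 0.062) = 0.25 / 0.094 = 2.6596
k* = 2.6596^(1/0.63) ≈ 4.7240
y* = (k*)^α = 4.7240^0.37 ≈ 1.7762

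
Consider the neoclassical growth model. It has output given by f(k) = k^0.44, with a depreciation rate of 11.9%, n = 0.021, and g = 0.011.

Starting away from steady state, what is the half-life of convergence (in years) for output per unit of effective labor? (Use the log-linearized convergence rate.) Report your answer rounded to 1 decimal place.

Near the steady state the convergence rate is λ = (1 − α)(n + g + δ).
λ = (1 − 0.44) × 0.151 = 0.56 × 0.151 = 0.08456
Half-life = ln 2 / λ = 0.6931 / 0.08456 ≈ 8.20 years

half-life ≈ 8.2 years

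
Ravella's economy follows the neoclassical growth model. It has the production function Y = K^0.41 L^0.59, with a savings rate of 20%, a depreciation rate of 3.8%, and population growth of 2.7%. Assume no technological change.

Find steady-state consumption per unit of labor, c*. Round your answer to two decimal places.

In steady state, investment equals break-even investment: s·k^α = (n + δ)·k.
Dividing both sides by k: k^(1−α) = s / (n + δ).
k^0.59 = 0.20 / (0.027 + 0.038) = 0.20 / 0.065 = 3.0769
k* = 3.0769^(1/0.59) ≈ 6.7191
y* = (k*)^α = 6.7191^0.41 ≈ 2.1837
c* = (1 − s)·y* = (1 − 0.20) × 2.1837 ≈ 1.7470

c* ≈ 1.75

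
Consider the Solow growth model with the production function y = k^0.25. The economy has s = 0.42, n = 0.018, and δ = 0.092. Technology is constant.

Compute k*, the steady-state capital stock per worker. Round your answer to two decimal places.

At the steady state, Δk = 0, so s·k^α = (n + δ)·k.
Rearranging, k^(1−α) = s / (n + δ).
k^0.75 = 0.42 / (0.018 + 0.092) = 0.42 / 0.110 = 3.8182
k* = 3.8182^(1/0.75) ≈ 5.9678

k* = 5.97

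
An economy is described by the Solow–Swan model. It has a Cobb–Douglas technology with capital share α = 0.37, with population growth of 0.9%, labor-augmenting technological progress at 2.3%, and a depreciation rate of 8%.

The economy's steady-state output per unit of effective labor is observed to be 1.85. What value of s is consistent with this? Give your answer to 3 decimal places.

Steady state requires s·f(k) = (n + g + δ)·k, i.e. s·k^α = (n + g + δ)·k.
Since y* = [s/(n + g + δ)]^(α/(1−α)), we have s/(n + g + δ) = (y*)^((1−α)/α) = 1.85^1.7027 = 2.8504.
Therefore s = 2.8504 × (n + g + δ) = 2.8504 × 0.112 = 0.3192.

s ≈ 0.319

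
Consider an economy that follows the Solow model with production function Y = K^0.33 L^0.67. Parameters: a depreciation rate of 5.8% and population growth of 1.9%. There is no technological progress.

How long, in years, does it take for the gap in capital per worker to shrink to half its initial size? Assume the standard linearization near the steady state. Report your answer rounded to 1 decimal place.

Near the steady state the convergence rate is λ = (1 − α)(n + δ).
λ = (1 − 0.33) × 0.077 = 0.67 × 0.077 = 0.05159
Half-life = ln 2 / λ = 0.6931 / 0.05159 ≈ 13.43 years

half-life ≈ 13.4 years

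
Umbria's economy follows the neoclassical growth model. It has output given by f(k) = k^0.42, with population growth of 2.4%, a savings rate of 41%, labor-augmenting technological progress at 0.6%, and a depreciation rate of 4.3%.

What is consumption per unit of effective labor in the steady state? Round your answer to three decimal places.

Steady state requires s·f(k) = (n + g + δ)·k, i.e. s·k^α = (n + g + δ)·k.
Dividing both sides by k: k^(1−α) = s / (n + g + δ).
k^0.58 = 0.41 / (0.024 + 0.006 + 0.043) = 0.41 / 0.073 = 5.6164
k* = 5.6164^(1/0.58) ≈ 19.5961
y* = (k*)^α = 19.5961^0.42 ≈ 3.4891
c* = (1 − s)·y* = (1 − 0.41) × 3.4891 ≈ 2.0586

c* = 2.059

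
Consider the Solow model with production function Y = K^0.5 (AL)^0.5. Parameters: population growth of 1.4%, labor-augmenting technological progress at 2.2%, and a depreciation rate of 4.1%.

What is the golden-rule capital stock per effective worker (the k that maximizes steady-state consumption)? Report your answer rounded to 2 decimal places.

The golden rule sets f'(k) = n + g + δ, i.e. α·k^(α−1) = n + g + δ.
So k^(1−α) = α / (n + g + δ) = 0.5 / 0.077 = 6.4935.
k_gold = 6.4935^(1/0.5) ≈ 42.1655

k_gold ≈ 42.17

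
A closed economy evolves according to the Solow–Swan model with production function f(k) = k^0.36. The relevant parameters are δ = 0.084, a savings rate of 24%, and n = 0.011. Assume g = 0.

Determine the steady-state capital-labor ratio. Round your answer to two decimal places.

k* ≈ 4.25

Steady state requires s·f(k) = (n + δ)·k, i.e. s·k^α = (n + δ)·k.
Dividing both sides by k: k^(1−α) = s / (n + δ).
k^0.64 = 0.24 / (0.011 + 0.084) = 0.24 / 0.095 = 2.5263
k* = 2.5263^(1/0.64) ≈ 4.2548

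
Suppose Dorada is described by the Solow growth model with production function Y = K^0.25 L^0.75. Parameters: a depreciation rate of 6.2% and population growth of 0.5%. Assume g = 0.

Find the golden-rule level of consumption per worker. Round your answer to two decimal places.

At the golden rule, f'(k) = n + δ, so α·k^(α−1) = n + δ and k_gold = (α/(n + δ))^(1/(1−α)).
k_gold = (0.25/0.067)^(1/0.75) = 3.7313^1.3333 ≈ 5.7871
c_gold = f(k_gold) − (n + δ)·k_gold = 1.5510 − 0.067×5.7871 ≈ 1.1633

c_gold ≈ 1.16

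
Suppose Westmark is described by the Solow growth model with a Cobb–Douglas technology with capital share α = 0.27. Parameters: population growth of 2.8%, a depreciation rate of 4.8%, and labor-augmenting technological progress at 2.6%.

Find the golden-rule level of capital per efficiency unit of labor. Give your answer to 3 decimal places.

k_gold ≈ 3.794

The golden rule sets f'(k) = n + g + δ, i.e. α·k^(α−1) = n + g + δ.
So k^(1−α) = α / (n + g + δ) = 0.27 / 0.102 = 2.6471.
k_gold = 2.6471^(1/0.73) ≈ 3.7944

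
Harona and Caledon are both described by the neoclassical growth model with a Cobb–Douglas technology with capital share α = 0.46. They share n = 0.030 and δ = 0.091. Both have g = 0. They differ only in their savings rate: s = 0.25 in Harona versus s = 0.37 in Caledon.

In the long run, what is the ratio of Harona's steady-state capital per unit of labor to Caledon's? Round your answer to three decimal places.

ratio ≈ 0.484

Steady-state k* = [s/(n + δ)]^(1/(1−α)), so the ratio is [ (s_H/(n + δ)_H) / (s_C/(n + δ)_C) ]^1.8519.
s_H/(n + δ)_H = 0.25/0.121 = 2.0661; s_C/(n + δ)_C = 0.37/0.121 = 3.0579.
Ratio = (2.0661/3.0579)^1.8519 = 0.6757^1.8519 ≈ 0.4839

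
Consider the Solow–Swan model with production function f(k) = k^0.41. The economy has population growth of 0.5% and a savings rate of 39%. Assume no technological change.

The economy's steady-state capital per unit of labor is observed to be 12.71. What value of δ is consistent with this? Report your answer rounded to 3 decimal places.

In steady state, investment equals break-even investment: s·k^α = (n + δ)·k.
So s / (n + δ) = (k*)^(1−α) = 12.71^0.59 = 4.4817.
Therefore n + δ = s / 4.4817 = 0.39 / 4.4817 = 0.0870, so δ = 0.0870 − 0.005 = 0.0820.

δ ≈ 0.082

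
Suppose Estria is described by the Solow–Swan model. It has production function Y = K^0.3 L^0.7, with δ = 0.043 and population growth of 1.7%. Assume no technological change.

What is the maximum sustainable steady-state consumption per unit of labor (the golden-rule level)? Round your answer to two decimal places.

At the golden rule, f'(k) = n + δ, so α·k^(α−1) = n + δ and k_gold = (α/(n + δ))^(1/(1−α)).
k_gold = (0.3/0.060)^(1/0.7) = 5.0000^1.4286 ≈ 9.9666
c_gold = f(k_gold) − (n + δ)·k_gold = 1.9933 − 0.060×9.9666 ≈ 1.3953

c_gold ≈ 1.40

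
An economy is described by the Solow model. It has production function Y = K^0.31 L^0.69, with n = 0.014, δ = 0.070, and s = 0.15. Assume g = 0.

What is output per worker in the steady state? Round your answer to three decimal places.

Steady state requires s·f(k) = (n + δ)·k, i.e. s·k^α = (n + δ)·k.
Dividing both sides by k: k^(1−α) = s / (n + δ).
k^0.69 = 0.15 / (0.014 + 0.070) = 0.15 / 0.084 = 1.7857
k* = 1.7857^(1/0.69) ≈ 2.3171
y* = (k*)^α = 2.3171^0.31 ≈ 1.2976

y* ≈ 1.298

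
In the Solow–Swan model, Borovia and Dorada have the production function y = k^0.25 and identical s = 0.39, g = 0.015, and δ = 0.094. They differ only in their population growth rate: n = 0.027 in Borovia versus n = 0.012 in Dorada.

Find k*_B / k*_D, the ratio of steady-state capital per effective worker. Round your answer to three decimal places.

Steady-state k* = [s/(n + g + δ)]^(1/(1−α)), so the ratio is [ (s_B/(n + g + δ)_B) / (s_D/(n + g + δ)_D) ]^1.3333.
s_B/(n + g + δ)_B = 0.39/0.136 = 2.8676; s_D/(n + g + δ)_D = 0.39/0.121 = 3.2231.
Ratio = (2.8676/3.2231)^1.3333 = 0.8897^1.3333 ≈ 0.8557

ratio ≈ 0.856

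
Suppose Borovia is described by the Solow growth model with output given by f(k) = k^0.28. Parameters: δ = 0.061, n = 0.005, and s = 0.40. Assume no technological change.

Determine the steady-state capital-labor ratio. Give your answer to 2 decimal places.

Steady state requires s·f(k) = (n + δ)·k, i.e. s·k^α = (n + δ)·k.
Rearranging, k^(1−α) = s / (n + δ).
k^0.72 = 0.40 / (0.005 + 0.061) = 0.40 / 0.066 = 6.0606
k* = 6.0606^(1/0.72) ≈ 12.2131

k* = 12.21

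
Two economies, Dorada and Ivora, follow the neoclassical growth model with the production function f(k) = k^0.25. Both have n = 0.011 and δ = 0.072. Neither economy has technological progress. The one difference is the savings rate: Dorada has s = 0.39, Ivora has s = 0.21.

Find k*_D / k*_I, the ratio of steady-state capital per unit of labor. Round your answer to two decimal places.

Steady-state k* = [s/(n + δ)]^(1/(1−α)), so the ratio is [ (s_D/(n + δ)_D) / (s_I/(n + δ)_I) ]^1.3333.
s_D/(n + δ)_D = 0.39/0.083 = 4.6988; s_I/(n + δ)_I = 0.21/0.083 = 2.5301.
Ratio = (4.6988/2.5301)^1.3333 = 1.8572^1.3333 ≈ 2.2828

ratio ≈ 2.28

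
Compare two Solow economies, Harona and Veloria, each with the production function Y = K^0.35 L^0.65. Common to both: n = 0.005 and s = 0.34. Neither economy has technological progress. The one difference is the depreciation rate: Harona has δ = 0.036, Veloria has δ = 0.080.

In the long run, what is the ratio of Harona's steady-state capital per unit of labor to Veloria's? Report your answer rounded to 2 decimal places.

ratio ≈ 3.07

Steady-state k* = [s/(n + δ)]^(1/(1−α)), so the ratio is [ (s_H/(n + δ)_H) / (s_V/(n + δ)_V) ]^1.5385.
s_H/(n + δ)_H = 0.34/0.041 = 8.2927; s_V/(n + δ)_V = 0.34/0.085 = 4.0000.
Ratio = (8.2927/4.0000)^1.5385 = 2.0732^1.5385 ≈ 3.0701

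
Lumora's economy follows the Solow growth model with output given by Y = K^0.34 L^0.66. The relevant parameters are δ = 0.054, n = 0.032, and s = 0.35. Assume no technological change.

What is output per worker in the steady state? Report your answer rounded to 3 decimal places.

In steady state, investment equals break-even investment: s·k^α = (n + δ)·k.
Rearranging, k^(1−α) = s / (n + δ).
k^0.66 = 0.35 / (0.032 + 0.054) = 0.35 / 0.086 = 4.0698
k* = 4.0698^(1/0.66) ≈ 8.3868
y* = (k*)^α = 8.3868^0.34 ≈ 2.0607

y* = 2.061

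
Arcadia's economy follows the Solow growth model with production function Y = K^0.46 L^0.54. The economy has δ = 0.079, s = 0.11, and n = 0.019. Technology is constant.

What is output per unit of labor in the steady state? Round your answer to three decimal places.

y* ≈ 1.103

Steady state requires s·f(k) = (n + δ)·k, i.e. s·k^α = (n + δ)·k.
Dividing both sides by k: k^(1−α) = s / (n + δ).
k^0.54 = 0.11 / (0.019 + 0.079) = 0.11 / 0.098 = 1.1224
k* = 1.1224^(1/0.54) ≈ 1.2384
y* = (k*)^α = 1.2384^0.46 ≈ 1.1034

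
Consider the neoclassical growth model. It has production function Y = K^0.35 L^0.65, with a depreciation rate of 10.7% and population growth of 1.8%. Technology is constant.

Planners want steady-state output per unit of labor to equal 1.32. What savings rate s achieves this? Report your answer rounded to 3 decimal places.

s ≈ 0.209

At the steady state, Δk = 0, so s·k^α = (n + δ)·k.
Since y* = [s/(n + δ)]^(α/(1−α)), we have s/(n + δ) = (y*)^((1−α)/α) = 1.32^1.8571 = 1.6746.
Therefore s = 1.6746 × (n + δ) = 1.6746 × 0.125 = 0.2093.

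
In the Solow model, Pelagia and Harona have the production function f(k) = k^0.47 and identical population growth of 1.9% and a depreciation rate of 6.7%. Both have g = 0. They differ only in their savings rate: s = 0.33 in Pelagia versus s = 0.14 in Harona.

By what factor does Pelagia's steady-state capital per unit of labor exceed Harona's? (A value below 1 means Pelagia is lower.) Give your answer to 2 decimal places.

Steady-state k* = [s/(n + δ)]^(1/(1−α)), so the ratio is [ (s_P/(n + δ)_P) / (s_H/(n + δ)_H) ]^1.8868.
s_P/(n + δ)_P = 0.33/0.086 = 3.8372; s_H/(n + δ)_H = 0.14/0.086 = 1.6279.
Ratio = (3.8372/1.6279)^1.8868 = 2.3571^1.8868 ≈ 5.0420

k*_P / k*_H ≈ 5.04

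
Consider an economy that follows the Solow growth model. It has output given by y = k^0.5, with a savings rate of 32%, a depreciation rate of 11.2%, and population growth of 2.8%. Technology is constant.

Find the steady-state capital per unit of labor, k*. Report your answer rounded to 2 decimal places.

k* = 5.22

At the steady state, Δk = 0, so s·k^α = (n + δ)·k.
Rearranging, k^(1−α) = s / (n + δ).
k^0.5 = 0.32 / (0.028 + 0.112) = 0.32 / 0.140 = 2.2857
k* = 2.2857^(1/0.5) ≈ 5.2244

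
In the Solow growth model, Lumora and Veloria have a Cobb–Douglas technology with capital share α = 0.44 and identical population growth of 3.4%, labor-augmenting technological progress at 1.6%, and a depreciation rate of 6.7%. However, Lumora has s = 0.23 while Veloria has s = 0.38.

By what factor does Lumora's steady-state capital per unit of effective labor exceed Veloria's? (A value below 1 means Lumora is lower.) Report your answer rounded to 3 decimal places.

k*_L / k*_V ≈ 0.408

Steady-state k* = [s/(n + g + δ)]^(1/(1−α)), so the ratio is [ (s_L/(n + g + δ)_L) / (s_V/(n + g + δ)_V) ]^1.7857.
s_L/(n + g + δ)_L = 0.23/0.117 = 1.9658; s_V/(n + g + δ)_V = 0.38/0.117 = 3.2479.
Ratio = (1.9658/3.2479)^1.7857 = 0.6053^1.7857 ≈ 0.4080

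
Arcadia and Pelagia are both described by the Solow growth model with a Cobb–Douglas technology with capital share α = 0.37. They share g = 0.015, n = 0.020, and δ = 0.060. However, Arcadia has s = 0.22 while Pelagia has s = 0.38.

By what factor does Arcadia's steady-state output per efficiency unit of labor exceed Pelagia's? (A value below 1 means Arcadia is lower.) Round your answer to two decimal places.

ratio ≈ 0.73

Steady-state y* = [s/(n + g + δ)]^(α/(1−α)), so the ratio is [ (s_A/(n + g + δ)_A) / (s_P/(n + g + δ)_P) ]^0.5873.
s_A/(n + g + δ)_A = 0.22/0.095 = 2.3158; s_P/(n + g + δ)_P = 0.38/0.095 = 4.0000.
Ratio = (2.3158/4.0000)^0.5873 = 0.5790^0.5873 ≈ 0.7255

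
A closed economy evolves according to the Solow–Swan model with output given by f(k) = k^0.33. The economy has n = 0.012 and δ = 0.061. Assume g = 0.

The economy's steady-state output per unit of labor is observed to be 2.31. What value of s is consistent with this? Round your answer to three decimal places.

s ≈ 0.400

Steady state requires s·f(k) = (n + δ)·k, i.e. s·k^α = (n + δ)·k.
Since y* = [s/(n + δ)]^(α/(1−α)), we have s/(n + δ) = (y*)^((1−α)/α) = 2.31^2.0303 = 5.4732.
Therefore s = 5.4732 × (n + δ) = 5.4732 × 0.073 = 0.3995.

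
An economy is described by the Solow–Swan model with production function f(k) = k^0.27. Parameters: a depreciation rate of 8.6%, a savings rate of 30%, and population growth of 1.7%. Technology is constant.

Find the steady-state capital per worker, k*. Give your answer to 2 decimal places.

At the steady state, Δk = 0, so s·k^α = (n + δ)·k.
Rearranging, k^(1−α) = s / (n + δ).
k^0.73 = 0.30 / (0.017 + 0.086) = 0.30 / 0.103 = 2.9126
k* = 2.9126^(1/0.73) ≈ 4.3251

k* ≈ 4.33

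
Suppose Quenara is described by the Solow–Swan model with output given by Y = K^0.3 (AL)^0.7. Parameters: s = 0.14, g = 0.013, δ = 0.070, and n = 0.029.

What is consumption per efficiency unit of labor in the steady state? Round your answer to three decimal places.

c* = 0.946

In steady state, investment equals break-even investment: s·k^α = (n + g + δ)·k.
Rearranging, k^(1−α) = s / (n + g + δ).
k^0.7 = 0.14 / (0.029 + 0.013 + 0.070) = 0.14 / 0.112 = 1.2500
k* = 1.2500^(1/0.7) ≈ 1.3754
y* = (k*)^α = 1.3754^0.3 ≈ 1.1003
c* = (1 − s)·y* = (1 − 0.14) × 1.1003 ≈ 0.9463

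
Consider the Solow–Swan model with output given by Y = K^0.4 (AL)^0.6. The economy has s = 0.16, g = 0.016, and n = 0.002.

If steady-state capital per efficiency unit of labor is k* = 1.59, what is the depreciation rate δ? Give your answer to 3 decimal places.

In steady state, investment equals break-even investment: s·k^α = (n + g + δ)·k.
So s / (n + g + δ) = (k*)^(1−α) = 1.59^0.6 = 1.3208.
Therefore n + g + δ = s / 1.3208 = 0.16 / 1.3208 = 0.1211, so δ = 0.1211 − 0.018 = 0.1031.

δ ≈ 0.103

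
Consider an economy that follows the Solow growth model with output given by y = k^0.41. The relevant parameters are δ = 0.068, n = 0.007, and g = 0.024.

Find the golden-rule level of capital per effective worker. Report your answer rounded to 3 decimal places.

k_gold ≈ 11.118

The golden rule sets f'(k) = n + g + δ, i.e. α·k^(α−1) = n + g + δ.
So k^(1−α) = α / (n + g + δ) = 0.41 / 0.099 = 4.1414.
k_gold = 4.1414^(1/0.59) ≈ 11.1176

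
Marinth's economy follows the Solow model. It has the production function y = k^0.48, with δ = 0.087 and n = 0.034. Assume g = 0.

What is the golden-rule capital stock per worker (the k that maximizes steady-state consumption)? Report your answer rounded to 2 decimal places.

k_gold ≈ 14.15

The golden rule sets f'(k) = n + δ, i.e. α·k^(α−1) = n + δ.
So k^(1−α) = α / (n + δ) = 0.48 / 0.121 = 3.9669.
k_gold = 3.9669^(1/0.52) ≈ 14.1536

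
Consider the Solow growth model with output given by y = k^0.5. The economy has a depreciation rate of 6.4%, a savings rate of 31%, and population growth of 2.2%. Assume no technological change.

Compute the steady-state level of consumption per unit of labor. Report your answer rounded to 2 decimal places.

At the steady state, Δk = 0, so s·k^α = (n + δ)·k.
Rearranging, k^(1−α) = s / (n + δ).
k^0.5 = 0.31 / (0.022 + 0.064) = 0.31 / 0.086 = 3.6047
k* = 3.6047^(1/0.5) ≈ 12.9939
y* = (k*)^α = 12.9939^0.5 ≈ 3.6047
c* = (1 − s)·y* = (1 − 0.31) × 3.6047 ≈ 2.4872

c* ≈ 2.49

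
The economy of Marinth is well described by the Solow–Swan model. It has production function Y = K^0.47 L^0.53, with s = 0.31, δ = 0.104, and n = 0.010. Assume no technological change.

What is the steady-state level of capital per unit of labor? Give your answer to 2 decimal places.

Steady state requires s·f(k) = (n + δ)·k, i.e. s·k^α = (n + δ)·k.
Dividing both sides by k: k^(1−α) = s / (n + δ).
k^0.53 = 0.31 / (0.010 + 0.104) = 0.31 / 0.114 = 2.7193
k* = 2.7193^(1/0.53) ≈ 6.6028

k* = 6.60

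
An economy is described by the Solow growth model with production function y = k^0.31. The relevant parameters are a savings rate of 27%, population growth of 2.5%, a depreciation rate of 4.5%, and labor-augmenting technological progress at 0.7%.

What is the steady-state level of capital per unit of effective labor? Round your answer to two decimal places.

k* ≈ 6.16

In steady state, investment equals break-even investment: s·k^α = (n + g + δ)·k.
Dividing both sides by k: k^(1−α) = s / (n + g + δ).
k^0.69 = 0.27 / (0.025 + 0.007 + 0.045) = 0.27 / 0.077 = 3.5065
k* = 3.5065^(1/0.69) ≈ 6.1613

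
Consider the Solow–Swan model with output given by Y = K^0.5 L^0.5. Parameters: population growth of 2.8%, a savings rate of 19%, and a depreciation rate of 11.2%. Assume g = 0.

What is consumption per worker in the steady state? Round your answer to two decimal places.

In steady state, investment equals break-even investment: s·k^α = (n + δ)·k.
Dividing both sides by k: k^(1−α) = s / (n + δ).
k^0.5 = 0.19 / (0.028 + 0.112) = 0.19 / 0.140 = 1.3571
k* = 1.3571^(1/0.5) ≈ 1.8417
y* = (k*)^α = 1.8417^0.5 ≈ 1.3571
c* = (1 − s)·y* = (1 − 0.19) × 1.3571 ≈ 1.0993

c* = 1.10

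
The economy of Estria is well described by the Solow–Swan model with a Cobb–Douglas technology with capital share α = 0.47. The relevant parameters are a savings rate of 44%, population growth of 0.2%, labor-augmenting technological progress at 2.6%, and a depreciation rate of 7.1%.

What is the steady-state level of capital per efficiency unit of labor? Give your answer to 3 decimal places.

k* ≈ 16.684

At the steady state, Δk = 0, so s·k^α = (n + g + δ)·k.
Dividing both sides by k: k^(1−α) = s / (n + g + δ).
k^0.53 = 0.44 / (0.002 + 0.026 + 0.071) = 0.44 / 0.099 = 4.4444
k* = 4.4444^(1/0.53) ≈ 16.6836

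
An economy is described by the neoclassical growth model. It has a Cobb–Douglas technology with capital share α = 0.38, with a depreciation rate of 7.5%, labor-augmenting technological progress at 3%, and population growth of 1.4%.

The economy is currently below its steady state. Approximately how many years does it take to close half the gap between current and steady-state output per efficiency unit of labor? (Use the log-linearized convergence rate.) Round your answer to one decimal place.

Near the steady state the convergence rate is λ = (1 − α)(n + g + δ).
λ = (1 − 0.38) × 0.119 = 0.62 × 0.119 = 0.07378
Half-life = ln 2 / λ = 0.6931 / 0.07378 ≈ 9.39 years

about 9.4 years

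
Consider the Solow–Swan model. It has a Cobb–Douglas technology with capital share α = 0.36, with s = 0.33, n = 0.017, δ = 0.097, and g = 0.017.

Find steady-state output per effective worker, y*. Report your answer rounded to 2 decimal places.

y* ≈ 1.68

In steady state, investment equals break-even investment: s·k^α = (n + g + δ)·k.
Dividing both sides by k: k^(1−α) = s / (n + g + δ).
k^0.64 = 0.33 / (0.017 + 0.017 + 0.097) = 0.33 / 0.131 = 2.5191
k* = 2.5191^(1/0.64) ≈ 4.2359
y* = (k*)^α = 4.2359^0.36 ≈ 1.6815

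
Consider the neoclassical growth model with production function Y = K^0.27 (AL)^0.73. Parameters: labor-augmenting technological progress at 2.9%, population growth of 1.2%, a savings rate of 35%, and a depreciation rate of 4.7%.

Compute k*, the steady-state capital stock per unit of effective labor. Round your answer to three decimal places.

Steady state requires s·f(k) = (n + g + δ)·k, i.e. s·k^α = (n + g + δ)·k.
Dividing both sides by k: k^(1−α) = s / (n + g + δ).
k^0.73 = 0.35 / (0.012 + 0.029 + 0.047) = 0.35 / 0.088 = 3.9773
k* = 3.9773^(1/0.73) ≈ 6.6276

k* ≈ 6.628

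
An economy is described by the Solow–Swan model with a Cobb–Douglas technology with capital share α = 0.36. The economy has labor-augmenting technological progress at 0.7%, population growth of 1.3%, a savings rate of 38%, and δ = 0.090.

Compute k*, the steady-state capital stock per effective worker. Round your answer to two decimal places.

In steady state, investment equals break-even investment: s·k^α = (n + g + δ)·k.
Rearranging, k^(1−α) = s / (n + g + δ).
k^0.64 = 0.38 / (0.013 + 0.007 + 0.090) = 0.38 / 0.110 = 3.4545
k* = 3.4545^(1/0.64) ≈ 6.9379

k* = 6.94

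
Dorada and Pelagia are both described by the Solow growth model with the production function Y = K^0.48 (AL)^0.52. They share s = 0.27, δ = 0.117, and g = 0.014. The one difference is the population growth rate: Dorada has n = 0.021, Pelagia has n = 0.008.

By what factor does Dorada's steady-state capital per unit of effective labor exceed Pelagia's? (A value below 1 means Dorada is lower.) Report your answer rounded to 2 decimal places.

k*_D / k*_P ≈ 0.84

Steady-state k* = [s/(n + g + δ)]^(1/(1−α)), so the ratio is [ (s_D/(n + g + δ)_D) / (s_P/(n + g + δ)_P) ]^1.9231.
s_D/(n + g + δ)_D = 0.27/0.152 = 1.7763; s_P/(n + g + δ)_P = 0.27/0.139 = 1.9424.
Ratio = (1.7763/1.9424)^1.9231 = 0.9145^1.9231 ≈ 0.8421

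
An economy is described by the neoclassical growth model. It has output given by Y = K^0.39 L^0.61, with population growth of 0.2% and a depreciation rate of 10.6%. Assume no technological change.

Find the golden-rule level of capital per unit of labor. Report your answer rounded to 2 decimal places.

k_gold ≈ 8.21

The golden rule sets f'(k) = n + δ, i.e. α·k^(α−1) = n + δ.
So k^(1−α) = α / (n + δ) = 0.39 / 0.108 = 3.6111.
k_gold = 3.6111^(1/0.61) ≈ 8.2066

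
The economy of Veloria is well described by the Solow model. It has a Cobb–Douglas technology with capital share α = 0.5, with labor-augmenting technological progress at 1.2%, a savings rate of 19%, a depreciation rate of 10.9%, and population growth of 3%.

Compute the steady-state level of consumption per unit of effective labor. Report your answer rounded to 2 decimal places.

c* ≈ 1.02

In steady state, investment equals break-even investment: s·k^α = (n + g + δ)·k.
Dividing both sides by k: k^(1−α) = s / (n + g + δ).
k^0.5 = 0.19 / (0.030 + 0.012 + 0.109) = 0.19 / 0.151 = 1.2583
k* = 1.2583^(1/0.5) ≈ 1.5833
y* = (k*)^α = 1.5833^0.5 ≈ 1.2583
c* = (1 − s)·y* = (1 − 0.19) × 1.2583 ≈ 1.0192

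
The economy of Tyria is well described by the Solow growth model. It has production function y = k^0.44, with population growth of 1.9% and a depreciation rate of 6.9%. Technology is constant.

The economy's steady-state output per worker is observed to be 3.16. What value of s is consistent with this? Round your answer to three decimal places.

In steady state, investment equals break-even investment: s·k^α = (n + δ)·k.
Since y* = [s/(n + δ)]^(α/(1−α)), we have s/(n + δ) = (y*)^((1−α)/α) = 3.16^1.2727 = 4.3247.
Therefore s = 4.3247 × (n + δ) = 4.3247 × 0.088 = 0.3806.

s ≈ 0.381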